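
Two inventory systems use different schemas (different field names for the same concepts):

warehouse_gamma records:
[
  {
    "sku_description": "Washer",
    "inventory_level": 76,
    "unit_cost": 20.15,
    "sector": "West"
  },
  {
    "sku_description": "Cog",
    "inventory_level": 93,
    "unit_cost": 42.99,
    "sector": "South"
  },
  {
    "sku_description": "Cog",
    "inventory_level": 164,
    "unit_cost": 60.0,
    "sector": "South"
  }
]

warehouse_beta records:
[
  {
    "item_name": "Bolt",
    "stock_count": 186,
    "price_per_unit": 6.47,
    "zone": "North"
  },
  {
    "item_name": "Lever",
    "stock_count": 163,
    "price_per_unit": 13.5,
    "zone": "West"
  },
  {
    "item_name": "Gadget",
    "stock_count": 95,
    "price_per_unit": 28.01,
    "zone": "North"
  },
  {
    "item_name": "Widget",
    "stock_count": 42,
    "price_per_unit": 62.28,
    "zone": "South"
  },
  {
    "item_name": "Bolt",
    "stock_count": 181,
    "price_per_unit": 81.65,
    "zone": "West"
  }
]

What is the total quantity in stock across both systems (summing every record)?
1000

To reconcile these schemas, identify the field holding the quantity in stock in each system:
1. In warehouse_gamma it is "inventory_level"
2. In warehouse_beta it is "stock_count"

From warehouse_gamma: 76 + 93 + 164 = 333
From warehouse_beta: 186 + 163 + 95 + 42 + 181 = 667

Total: 333 + 667 = 1000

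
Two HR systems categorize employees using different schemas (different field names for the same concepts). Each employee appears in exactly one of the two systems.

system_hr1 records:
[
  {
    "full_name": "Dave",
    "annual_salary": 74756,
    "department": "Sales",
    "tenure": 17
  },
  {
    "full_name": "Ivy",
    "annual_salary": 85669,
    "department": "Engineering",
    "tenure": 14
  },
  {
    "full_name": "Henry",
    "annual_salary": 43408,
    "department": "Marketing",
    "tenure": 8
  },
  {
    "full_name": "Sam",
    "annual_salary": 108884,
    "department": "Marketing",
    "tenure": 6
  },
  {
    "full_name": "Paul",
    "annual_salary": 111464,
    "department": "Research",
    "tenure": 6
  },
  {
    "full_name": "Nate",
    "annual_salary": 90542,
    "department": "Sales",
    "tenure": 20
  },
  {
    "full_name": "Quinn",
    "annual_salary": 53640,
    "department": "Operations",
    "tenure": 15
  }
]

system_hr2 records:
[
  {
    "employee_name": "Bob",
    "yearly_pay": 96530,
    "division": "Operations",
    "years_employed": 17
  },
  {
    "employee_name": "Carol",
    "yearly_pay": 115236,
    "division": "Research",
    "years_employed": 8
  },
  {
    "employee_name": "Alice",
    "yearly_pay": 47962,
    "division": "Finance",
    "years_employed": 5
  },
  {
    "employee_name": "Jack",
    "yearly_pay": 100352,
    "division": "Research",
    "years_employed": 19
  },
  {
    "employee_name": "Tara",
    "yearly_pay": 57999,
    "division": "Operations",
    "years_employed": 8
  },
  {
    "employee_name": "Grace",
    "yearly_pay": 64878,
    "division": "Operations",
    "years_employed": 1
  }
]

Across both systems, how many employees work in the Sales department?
2

Schema mapping: "department" (system_hr1) = "division" (system_hr2) = department

Sales employees in system_hr1: 2
Sales employees in system_hr2: 0

Total in Sales: 2 + 0 = 2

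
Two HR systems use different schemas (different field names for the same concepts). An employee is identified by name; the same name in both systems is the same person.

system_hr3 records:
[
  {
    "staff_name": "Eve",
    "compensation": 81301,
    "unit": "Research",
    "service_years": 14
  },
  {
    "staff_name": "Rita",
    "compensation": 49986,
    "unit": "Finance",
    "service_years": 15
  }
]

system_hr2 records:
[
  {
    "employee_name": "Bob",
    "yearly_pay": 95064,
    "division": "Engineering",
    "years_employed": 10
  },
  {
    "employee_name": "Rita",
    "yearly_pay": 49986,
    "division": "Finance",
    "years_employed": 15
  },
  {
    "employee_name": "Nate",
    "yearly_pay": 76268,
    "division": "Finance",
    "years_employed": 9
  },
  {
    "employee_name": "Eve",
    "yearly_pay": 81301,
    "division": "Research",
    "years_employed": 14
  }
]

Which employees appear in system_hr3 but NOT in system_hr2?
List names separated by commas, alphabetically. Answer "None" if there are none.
None

Schema mapping: "staff_name" (system_hr3) = "employee_name" (system_hr2) = employee name

Names in system_hr3: ['Eve', 'Rita']
Names in system_hr2: ['Bob', 'Eve', 'Nate', 'Rita']

In system_hr3 but not system_hr2: None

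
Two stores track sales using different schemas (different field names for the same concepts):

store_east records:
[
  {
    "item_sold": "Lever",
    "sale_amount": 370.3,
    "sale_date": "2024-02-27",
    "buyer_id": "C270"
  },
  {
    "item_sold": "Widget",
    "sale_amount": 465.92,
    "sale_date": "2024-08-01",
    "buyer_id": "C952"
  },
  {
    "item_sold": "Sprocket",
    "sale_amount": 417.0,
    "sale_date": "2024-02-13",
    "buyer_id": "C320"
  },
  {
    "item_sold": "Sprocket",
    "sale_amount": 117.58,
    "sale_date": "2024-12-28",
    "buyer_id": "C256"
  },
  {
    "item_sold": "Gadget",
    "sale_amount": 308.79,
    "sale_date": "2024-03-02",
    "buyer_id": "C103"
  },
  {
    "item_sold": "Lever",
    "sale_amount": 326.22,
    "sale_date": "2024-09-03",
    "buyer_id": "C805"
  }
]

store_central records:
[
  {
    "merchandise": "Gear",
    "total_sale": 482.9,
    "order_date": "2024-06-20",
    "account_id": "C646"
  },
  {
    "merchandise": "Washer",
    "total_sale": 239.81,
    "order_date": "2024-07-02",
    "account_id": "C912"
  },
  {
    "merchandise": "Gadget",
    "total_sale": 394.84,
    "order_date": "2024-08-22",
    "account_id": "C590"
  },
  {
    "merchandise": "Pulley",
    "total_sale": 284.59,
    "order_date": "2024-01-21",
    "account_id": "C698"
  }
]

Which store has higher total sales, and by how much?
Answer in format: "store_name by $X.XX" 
store_east by $603.67

Schema mapping: "sale_amount" (store_east) = "total_sale" (store_central) = sale amount

Total for store_east: 2005.81
Total for store_central: 1402.14

Difference: |2005.81 - 1402.14| = 603.67
store_east has higher sales by $603.67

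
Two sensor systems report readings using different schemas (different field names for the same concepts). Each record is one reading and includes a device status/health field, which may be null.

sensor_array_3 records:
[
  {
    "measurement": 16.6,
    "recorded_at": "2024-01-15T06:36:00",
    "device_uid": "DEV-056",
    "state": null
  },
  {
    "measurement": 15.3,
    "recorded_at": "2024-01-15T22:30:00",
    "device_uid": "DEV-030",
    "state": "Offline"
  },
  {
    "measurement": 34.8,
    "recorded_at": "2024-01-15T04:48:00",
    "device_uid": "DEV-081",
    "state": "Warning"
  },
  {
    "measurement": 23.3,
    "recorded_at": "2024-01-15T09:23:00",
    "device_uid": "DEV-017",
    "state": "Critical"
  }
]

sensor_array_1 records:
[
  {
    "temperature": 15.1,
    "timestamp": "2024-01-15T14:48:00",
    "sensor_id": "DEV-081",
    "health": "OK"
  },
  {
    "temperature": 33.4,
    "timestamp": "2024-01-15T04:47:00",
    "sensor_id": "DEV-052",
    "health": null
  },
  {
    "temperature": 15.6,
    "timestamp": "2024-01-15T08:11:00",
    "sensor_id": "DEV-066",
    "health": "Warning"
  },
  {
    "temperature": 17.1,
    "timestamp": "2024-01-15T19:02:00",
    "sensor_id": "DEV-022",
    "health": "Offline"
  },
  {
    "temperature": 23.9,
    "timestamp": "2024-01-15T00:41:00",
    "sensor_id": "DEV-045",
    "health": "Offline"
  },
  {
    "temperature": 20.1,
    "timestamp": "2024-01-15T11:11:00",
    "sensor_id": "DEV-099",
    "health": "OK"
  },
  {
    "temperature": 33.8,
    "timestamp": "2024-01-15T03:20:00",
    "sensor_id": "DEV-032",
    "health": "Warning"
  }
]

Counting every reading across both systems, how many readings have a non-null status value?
9

Schema mapping: "state" (sensor_array_3) = "health" (sensor_array_1) = status

Non-null in sensor_array_3: 3
Non-null in sensor_array_1: 6

Total non-null: 3 + 6 = 9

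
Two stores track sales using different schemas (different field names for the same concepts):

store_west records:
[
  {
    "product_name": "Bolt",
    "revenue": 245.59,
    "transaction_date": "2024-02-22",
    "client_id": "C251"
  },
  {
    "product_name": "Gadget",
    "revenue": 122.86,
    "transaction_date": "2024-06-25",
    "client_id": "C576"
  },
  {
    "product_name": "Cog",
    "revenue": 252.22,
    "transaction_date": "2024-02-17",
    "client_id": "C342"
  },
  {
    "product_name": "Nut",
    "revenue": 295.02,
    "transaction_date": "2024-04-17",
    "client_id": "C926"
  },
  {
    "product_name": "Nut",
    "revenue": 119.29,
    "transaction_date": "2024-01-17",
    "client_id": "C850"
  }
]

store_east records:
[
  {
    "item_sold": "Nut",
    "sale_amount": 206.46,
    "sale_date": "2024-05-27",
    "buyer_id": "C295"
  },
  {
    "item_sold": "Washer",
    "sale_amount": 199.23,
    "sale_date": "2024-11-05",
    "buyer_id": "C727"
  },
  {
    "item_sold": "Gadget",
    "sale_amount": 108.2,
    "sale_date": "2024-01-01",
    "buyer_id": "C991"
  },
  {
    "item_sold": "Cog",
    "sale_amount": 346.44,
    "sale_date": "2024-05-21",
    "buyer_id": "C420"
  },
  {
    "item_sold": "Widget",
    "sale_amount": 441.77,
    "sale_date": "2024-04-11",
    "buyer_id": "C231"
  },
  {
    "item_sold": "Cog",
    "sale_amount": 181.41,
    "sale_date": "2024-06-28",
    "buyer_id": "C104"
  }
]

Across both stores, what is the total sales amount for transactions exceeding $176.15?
2168.14

Schema mapping: "revenue" (store_west) = "sale_amount" (store_east) = sale amount

Sum of sales > $176.15 in store_west: 792.83
Sum of sales > $176.15 in store_east: 1375.31

Total: 792.83 + 1375.31 = 2168.14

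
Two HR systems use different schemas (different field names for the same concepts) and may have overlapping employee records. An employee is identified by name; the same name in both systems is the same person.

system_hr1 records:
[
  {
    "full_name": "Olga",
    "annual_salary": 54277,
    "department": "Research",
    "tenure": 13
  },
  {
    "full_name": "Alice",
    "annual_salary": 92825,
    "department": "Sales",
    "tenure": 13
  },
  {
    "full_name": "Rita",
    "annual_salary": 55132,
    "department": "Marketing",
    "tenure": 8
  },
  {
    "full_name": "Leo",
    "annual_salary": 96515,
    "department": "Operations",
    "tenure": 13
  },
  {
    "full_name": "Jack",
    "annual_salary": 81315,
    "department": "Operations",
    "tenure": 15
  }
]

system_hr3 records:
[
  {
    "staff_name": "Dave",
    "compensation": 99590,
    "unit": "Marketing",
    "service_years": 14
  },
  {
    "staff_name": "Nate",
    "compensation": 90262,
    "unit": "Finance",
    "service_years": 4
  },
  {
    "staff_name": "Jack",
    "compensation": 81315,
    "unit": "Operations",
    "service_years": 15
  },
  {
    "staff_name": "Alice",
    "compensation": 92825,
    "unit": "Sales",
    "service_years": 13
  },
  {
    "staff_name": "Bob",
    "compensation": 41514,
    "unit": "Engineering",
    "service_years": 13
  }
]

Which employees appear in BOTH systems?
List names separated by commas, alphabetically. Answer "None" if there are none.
Alice, Jack

Schema mapping: "full_name" (system_hr1) = "staff_name" (system_hr3) = employee name

Names in system_hr1: ['Alice', 'Jack', 'Leo', 'Olga', 'Rita']
Names in system_hr3: ['Alice', 'Bob', 'Dave', 'Jack', 'Nate']

Intersection: ['Alice', 'Jack']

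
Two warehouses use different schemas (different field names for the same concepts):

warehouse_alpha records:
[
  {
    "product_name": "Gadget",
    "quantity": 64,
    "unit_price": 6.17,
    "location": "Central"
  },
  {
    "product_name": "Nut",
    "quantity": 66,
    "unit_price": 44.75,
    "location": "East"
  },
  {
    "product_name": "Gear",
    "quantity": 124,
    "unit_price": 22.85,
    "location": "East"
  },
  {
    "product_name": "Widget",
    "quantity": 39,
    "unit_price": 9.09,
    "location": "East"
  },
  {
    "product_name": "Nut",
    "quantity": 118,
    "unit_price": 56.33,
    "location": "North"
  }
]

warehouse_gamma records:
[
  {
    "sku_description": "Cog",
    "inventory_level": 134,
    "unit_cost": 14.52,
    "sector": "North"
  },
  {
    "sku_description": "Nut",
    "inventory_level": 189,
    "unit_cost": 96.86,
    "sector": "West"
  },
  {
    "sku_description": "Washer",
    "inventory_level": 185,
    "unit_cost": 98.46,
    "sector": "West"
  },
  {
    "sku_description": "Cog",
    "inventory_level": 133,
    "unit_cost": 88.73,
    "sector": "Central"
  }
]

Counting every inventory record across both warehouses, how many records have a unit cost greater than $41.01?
5

Schema mapping: "unit_price" (warehouse_alpha) = "unit_cost" (warehouse_gamma) = unit cost

Records > $41.01 in warehouse_alpha: 2
Records > $41.01 in warehouse_gamma: 3

Total count: 2 + 3 = 5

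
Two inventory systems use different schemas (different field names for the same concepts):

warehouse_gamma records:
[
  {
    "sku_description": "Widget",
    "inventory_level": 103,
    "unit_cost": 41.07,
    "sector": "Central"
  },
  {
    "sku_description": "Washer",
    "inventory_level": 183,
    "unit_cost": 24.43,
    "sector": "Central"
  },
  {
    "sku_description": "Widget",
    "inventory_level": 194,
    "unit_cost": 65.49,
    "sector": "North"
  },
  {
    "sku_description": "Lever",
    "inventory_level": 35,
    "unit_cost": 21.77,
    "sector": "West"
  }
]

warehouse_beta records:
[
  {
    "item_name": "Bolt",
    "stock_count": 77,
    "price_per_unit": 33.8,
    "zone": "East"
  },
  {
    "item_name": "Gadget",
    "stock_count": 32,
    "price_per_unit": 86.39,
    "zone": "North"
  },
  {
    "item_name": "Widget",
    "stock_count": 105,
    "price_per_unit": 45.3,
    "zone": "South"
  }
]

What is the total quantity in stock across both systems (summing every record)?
729

To reconcile these schemas, identify the field holding the quantity in stock in each system:
1. In warehouse_gamma it is "inventory_level"
2. In warehouse_beta it is "stock_count"

From warehouse_gamma: 103 + 183 + 194 + 35 = 515
From warehouse_beta: 77 + 32 + 105 = 214

Total: 515 + 214 = 729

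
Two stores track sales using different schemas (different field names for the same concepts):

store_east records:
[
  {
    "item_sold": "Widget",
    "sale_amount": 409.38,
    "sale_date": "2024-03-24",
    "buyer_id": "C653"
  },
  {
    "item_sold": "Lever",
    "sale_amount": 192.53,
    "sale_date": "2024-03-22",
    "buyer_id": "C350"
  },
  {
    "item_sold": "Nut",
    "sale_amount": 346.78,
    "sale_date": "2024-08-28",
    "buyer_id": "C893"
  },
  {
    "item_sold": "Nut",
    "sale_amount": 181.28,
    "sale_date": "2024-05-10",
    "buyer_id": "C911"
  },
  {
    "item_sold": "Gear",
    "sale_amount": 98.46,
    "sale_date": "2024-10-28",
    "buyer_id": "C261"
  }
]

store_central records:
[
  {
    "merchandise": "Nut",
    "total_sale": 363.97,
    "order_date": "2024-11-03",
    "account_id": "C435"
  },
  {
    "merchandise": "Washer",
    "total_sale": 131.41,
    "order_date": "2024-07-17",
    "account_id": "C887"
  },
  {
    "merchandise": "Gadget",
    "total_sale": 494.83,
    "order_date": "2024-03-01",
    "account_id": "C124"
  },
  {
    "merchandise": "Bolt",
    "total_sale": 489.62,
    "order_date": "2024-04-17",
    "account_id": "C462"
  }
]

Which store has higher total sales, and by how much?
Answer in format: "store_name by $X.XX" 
store_central by $251.40

Schema mapping: "sale_amount" (store_east) = "total_sale" (store_central) = sale amount

Total for store_east: 1228.43
Total for store_central: 1479.83

Difference: |1228.43 - 1479.83| = 251.40
store_central has higher sales by $251.40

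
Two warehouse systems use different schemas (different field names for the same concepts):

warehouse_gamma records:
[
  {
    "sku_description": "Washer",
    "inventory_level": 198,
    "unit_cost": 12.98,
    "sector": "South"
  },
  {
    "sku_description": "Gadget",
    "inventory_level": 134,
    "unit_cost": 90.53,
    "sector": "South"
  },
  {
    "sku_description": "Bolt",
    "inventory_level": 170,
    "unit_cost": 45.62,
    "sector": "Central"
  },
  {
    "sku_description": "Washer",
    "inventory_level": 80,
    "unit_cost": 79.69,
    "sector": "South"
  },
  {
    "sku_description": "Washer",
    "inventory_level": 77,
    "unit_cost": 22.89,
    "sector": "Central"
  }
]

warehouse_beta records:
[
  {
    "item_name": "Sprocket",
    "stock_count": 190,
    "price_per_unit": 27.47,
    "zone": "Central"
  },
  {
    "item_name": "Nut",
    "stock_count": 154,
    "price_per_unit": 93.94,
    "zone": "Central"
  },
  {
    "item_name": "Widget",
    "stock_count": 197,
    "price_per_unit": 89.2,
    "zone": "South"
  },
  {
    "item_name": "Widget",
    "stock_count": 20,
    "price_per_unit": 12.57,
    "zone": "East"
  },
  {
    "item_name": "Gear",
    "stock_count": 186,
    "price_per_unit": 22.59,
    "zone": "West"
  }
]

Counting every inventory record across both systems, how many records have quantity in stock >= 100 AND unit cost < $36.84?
3

Schema mappings:
- "inventory_level" (warehouse_gamma) = "stock_count" (warehouse_beta) = quantity
- "unit_cost" (warehouse_gamma) = "price_per_unit" (warehouse_beta) = unit cost

Records meeting both conditions in warehouse_gamma: 1
Records meeting both conditions in warehouse_beta: 2

Total: 1 + 2 = 3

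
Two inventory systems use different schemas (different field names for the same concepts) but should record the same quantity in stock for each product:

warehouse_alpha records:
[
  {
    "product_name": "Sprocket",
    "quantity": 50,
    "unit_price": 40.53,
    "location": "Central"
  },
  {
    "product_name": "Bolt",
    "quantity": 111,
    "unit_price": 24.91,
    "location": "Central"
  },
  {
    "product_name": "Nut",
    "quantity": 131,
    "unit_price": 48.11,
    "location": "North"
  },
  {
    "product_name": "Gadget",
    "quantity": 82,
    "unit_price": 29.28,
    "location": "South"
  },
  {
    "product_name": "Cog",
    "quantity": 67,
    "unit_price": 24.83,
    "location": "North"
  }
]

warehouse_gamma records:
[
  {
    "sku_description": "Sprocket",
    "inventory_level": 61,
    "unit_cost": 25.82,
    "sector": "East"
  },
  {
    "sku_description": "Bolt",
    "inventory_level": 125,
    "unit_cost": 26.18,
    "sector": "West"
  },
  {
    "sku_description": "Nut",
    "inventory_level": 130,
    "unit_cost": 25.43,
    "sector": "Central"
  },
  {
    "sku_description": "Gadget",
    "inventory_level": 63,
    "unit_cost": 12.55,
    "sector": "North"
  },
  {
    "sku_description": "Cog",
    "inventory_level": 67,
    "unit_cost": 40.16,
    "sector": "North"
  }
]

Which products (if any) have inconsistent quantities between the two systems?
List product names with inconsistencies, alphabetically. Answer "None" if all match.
Bolt, Gadget, Nut, Sprocket

Schema mappings:
- "product_name" (warehouse_alpha) = "sku_description" (warehouse_gamma) = product name
- "quantity" (warehouse_alpha) = "inventory_level" (warehouse_gamma) = quantity

Comparison:
  Sprocket: 50 vs 61 - MISMATCH
  Bolt: 111 vs 125 - MISMATCH
  Nut: 131 vs 130 - MISMATCH
  Gadget: 82 vs 63 - MISMATCH
  Cog: 67 vs 67 - MATCH

Products with inconsistencies: Bolt, Gadget, Nut, Sprocket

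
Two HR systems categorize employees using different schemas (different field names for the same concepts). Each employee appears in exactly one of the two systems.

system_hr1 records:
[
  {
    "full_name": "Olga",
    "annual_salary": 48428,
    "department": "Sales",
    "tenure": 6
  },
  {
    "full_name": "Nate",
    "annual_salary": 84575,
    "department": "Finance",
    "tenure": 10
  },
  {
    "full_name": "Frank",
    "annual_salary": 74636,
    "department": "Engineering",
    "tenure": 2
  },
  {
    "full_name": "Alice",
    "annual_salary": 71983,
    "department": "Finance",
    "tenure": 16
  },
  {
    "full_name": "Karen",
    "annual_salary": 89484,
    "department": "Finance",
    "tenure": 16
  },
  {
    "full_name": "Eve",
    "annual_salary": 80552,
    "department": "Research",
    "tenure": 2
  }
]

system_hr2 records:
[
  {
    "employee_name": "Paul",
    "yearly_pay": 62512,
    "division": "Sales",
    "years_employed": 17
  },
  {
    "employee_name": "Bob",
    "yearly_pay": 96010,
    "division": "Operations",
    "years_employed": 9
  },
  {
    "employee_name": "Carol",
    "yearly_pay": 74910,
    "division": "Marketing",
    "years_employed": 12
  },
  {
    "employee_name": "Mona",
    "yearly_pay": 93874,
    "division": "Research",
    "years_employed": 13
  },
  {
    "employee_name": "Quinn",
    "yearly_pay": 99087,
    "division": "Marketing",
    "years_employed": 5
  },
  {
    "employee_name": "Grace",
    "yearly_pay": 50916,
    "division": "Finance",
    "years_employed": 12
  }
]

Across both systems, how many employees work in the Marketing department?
2

Schema mapping: "department" (system_hr1) = "division" (system_hr2) = department

Marketing employees in system_hr1: 0
Marketing employees in system_hr2: 2

Total in Marketing: 0 + 2 = 2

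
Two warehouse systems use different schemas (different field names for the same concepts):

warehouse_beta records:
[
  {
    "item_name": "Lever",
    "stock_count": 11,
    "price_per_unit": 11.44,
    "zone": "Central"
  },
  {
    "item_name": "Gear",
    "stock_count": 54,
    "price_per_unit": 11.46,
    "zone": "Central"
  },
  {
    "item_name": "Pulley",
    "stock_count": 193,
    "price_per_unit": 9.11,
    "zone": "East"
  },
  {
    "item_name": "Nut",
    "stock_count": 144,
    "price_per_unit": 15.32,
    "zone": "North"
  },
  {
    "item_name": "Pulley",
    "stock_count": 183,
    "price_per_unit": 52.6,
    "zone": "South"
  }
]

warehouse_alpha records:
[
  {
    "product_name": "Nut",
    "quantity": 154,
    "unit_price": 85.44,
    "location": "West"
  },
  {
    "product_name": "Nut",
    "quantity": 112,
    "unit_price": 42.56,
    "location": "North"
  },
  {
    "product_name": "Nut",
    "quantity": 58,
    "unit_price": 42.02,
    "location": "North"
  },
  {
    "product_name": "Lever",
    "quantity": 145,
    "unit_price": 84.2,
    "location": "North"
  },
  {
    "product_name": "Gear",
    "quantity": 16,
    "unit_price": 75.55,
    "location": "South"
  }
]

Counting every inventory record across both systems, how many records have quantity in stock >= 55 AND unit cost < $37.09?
2

Schema mappings:
- "stock_count" (warehouse_beta) = "quantity" (warehouse_alpha) = quantity
- "price_per_unit" (warehouse_beta) = "unit_price" (warehouse_alpha) = unit cost

Records meeting both conditions in warehouse_beta: 2
Records meeting both conditions in warehouse_alpha: 0

Total: 2 + 0 = 2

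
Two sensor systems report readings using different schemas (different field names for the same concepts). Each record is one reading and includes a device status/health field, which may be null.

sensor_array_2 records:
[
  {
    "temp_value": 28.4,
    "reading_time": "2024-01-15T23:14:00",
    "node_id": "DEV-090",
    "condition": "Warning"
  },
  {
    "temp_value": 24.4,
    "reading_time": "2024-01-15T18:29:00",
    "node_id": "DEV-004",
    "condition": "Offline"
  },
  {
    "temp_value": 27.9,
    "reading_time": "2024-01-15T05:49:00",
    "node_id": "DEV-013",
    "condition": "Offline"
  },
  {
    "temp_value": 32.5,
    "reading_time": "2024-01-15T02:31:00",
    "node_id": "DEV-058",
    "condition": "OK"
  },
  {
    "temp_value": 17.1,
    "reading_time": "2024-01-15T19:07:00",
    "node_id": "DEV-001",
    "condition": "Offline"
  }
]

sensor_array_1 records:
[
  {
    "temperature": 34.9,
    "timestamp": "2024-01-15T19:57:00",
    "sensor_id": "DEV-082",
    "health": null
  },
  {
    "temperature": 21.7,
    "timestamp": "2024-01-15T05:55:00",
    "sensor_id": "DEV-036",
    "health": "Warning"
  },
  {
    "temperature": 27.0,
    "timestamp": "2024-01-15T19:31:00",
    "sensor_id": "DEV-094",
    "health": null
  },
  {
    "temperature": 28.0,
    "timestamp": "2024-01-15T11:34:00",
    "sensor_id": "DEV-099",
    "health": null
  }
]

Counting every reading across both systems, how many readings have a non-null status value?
6

Schema mapping: "condition" (sensor_array_2) = "health" (sensor_array_1) = status

Non-null in sensor_array_2: 5
Non-null in sensor_array_1: 1

Total non-null: 5 + 1 = 6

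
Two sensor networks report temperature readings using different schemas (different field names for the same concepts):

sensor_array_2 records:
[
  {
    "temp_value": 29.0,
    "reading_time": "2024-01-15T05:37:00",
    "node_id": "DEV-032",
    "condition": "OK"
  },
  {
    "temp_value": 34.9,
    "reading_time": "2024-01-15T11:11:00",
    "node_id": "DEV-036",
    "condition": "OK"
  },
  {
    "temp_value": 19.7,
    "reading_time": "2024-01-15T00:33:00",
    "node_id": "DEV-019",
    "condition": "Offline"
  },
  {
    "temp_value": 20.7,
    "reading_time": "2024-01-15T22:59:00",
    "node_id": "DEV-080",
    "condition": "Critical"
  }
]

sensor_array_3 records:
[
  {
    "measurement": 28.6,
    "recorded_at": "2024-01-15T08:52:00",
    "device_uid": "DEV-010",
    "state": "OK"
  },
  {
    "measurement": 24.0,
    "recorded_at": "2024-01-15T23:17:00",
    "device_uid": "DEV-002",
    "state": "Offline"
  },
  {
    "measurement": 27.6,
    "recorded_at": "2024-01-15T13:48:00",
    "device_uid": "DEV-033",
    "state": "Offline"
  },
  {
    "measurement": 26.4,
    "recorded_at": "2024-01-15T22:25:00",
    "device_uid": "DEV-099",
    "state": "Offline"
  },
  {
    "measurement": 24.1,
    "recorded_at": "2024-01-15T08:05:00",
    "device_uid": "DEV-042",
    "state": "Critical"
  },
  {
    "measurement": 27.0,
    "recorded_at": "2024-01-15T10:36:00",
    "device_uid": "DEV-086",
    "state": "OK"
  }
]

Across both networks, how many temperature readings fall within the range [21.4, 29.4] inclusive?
7

Schema mapping: "temp_value" (sensor_array_2) = "measurement" (sensor_array_3) = temperature

Readings in [21.4, 29.4] from sensor_array_2: 1
Readings in [21.4, 29.4] from sensor_array_3: 6

Total count: 1 + 6 = 7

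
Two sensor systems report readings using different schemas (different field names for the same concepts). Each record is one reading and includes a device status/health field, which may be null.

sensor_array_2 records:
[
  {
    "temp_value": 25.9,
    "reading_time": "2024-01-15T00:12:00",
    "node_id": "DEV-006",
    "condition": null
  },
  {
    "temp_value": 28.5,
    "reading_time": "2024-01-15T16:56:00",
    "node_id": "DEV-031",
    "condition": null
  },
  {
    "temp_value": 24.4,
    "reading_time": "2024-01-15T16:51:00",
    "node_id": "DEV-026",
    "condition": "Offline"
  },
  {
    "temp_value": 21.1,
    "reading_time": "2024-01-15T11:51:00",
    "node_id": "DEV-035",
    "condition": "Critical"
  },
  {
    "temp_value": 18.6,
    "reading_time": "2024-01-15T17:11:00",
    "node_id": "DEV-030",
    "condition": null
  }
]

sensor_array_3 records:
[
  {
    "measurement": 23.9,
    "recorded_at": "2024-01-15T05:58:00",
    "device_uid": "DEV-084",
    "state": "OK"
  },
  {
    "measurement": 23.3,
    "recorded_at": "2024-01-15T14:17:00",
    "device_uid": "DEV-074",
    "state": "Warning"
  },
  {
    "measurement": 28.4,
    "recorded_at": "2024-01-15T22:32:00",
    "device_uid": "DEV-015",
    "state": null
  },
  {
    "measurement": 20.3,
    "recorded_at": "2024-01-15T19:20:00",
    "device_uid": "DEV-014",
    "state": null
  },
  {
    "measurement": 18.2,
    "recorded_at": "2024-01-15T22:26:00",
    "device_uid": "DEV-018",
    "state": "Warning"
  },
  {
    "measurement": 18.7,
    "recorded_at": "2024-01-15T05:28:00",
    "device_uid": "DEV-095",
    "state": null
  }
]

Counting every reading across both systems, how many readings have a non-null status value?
5

Schema mapping: "condition" (sensor_array_2) = "state" (sensor_array_3) = status

Non-null in sensor_array_2: 2
Non-null in sensor_array_3: 3

Total non-null: 2 + 3 = 5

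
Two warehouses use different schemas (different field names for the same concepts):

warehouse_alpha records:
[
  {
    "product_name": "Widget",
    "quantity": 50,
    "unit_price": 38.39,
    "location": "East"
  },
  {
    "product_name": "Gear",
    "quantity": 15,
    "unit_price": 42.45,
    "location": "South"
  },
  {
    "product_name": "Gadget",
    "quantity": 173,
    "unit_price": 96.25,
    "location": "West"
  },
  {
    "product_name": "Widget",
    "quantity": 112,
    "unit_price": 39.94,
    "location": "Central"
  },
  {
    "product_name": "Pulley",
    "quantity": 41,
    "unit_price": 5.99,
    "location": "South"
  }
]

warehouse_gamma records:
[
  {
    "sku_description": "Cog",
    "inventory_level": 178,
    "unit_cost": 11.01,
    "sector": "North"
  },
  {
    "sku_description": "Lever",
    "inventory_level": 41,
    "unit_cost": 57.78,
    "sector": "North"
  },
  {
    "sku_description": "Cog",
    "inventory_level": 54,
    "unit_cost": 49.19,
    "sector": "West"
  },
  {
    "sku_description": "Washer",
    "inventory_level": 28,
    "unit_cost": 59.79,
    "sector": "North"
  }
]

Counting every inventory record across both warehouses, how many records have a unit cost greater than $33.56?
7

Schema mapping: "unit_price" (warehouse_alpha) = "unit_cost" (warehouse_gamma) = unit cost

Records > $33.56 in warehouse_alpha: 4
Records > $33.56 in warehouse_gamma: 3

Total count: 4 + 3 = 7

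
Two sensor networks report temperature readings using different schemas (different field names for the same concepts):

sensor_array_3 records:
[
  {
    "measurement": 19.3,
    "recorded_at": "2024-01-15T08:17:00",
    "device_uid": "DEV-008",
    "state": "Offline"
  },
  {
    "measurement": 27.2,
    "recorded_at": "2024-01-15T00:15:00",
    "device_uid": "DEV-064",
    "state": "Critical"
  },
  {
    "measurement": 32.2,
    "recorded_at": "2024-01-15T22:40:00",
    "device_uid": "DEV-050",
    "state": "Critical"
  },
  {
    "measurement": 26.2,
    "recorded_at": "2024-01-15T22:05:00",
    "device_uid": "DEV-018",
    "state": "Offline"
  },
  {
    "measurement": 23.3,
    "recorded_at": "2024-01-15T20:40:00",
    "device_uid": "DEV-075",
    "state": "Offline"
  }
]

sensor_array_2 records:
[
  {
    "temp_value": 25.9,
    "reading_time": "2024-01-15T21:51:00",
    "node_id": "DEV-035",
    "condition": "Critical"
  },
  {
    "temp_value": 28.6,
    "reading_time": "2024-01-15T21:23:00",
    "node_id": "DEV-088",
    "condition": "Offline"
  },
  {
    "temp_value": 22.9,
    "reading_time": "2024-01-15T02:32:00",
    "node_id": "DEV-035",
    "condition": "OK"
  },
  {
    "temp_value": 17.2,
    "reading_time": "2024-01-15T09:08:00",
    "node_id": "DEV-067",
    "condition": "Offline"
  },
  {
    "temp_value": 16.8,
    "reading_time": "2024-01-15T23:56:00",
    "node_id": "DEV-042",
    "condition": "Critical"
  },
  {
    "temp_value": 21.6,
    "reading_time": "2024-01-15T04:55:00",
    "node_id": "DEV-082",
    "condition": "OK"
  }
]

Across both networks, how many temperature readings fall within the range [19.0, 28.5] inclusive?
7

Schema mapping: "measurement" (sensor_array_3) = "temp_value" (sensor_array_2) = temperature

Readings in [19.0, 28.5] from sensor_array_3: 4
Readings in [19.0, 28.5] from sensor_array_2: 3

Total count: 4 + 3 = 7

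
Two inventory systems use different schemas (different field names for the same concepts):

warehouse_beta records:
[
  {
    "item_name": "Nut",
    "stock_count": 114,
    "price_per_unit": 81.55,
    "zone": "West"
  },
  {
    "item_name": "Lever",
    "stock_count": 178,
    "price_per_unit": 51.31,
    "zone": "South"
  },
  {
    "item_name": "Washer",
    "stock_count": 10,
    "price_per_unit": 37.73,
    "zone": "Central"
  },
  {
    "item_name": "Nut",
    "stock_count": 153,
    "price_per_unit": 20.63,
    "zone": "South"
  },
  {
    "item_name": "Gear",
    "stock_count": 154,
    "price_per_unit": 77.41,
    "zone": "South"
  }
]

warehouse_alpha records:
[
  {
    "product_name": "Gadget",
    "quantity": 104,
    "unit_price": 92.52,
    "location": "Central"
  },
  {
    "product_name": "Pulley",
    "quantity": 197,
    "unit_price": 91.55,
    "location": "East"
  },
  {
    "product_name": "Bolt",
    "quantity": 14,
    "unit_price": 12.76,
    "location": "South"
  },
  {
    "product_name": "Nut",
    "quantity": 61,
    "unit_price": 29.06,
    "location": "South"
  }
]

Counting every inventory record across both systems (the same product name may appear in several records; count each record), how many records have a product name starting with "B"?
1

Schema mapping: "item_name" (warehouse_beta) = "product_name" (warehouse_alpha) = product name

Records with product name starting with "B" in warehouse_beta: 0
Records with product name starting with "B" in warehouse_alpha: 1

Total: 0 + 1 = 1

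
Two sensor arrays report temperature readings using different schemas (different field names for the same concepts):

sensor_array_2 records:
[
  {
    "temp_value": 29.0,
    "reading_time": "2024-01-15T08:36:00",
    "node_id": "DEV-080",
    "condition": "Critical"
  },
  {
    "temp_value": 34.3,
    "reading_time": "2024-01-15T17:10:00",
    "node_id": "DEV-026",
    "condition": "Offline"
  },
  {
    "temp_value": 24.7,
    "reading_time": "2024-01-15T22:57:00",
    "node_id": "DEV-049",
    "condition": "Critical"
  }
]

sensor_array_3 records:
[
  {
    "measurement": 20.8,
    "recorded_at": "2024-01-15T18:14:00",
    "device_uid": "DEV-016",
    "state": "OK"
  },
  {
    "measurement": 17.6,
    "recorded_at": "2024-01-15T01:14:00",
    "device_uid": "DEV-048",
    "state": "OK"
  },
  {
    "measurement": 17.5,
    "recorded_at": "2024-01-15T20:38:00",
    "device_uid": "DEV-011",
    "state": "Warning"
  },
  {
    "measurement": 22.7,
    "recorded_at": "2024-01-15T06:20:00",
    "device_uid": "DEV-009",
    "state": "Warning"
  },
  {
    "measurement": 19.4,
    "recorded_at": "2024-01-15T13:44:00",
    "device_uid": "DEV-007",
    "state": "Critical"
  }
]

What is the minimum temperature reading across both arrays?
17.5

Schema mapping: "temp_value" (sensor_array_2) = "measurement" (sensor_array_3) = temperature reading

Minimum in sensor_array_2: 24.7
Minimum in sensor_array_3: 17.5

Overall minimum: min(24.7, 17.5) = 17.5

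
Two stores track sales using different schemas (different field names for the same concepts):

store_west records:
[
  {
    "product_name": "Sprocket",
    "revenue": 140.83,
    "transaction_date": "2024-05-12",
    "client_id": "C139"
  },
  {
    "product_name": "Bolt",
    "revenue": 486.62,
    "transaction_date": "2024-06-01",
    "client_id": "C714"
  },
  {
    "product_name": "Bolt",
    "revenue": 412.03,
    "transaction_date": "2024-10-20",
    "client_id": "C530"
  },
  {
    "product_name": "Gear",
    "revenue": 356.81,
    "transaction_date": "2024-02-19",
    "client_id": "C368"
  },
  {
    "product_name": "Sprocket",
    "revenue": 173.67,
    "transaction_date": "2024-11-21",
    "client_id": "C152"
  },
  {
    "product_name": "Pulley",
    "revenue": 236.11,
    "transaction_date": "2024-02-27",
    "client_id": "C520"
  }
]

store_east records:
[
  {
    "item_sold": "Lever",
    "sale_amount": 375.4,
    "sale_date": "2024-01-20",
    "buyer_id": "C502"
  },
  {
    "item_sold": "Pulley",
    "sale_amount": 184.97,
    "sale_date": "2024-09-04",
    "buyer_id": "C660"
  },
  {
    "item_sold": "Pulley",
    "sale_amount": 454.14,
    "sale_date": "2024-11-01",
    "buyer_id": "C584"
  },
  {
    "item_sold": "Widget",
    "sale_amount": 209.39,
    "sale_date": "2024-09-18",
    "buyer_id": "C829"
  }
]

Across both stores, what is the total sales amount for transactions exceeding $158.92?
2889.14

Schema mapping: "revenue" (store_west) = "sale_amount" (store_east) = sale amount

Sum of sales > $158.92 in store_west: 1665.24
Sum of sales > $158.92 in store_east: 1223.9

Total: 1665.24 + 1223.9 = 2889.14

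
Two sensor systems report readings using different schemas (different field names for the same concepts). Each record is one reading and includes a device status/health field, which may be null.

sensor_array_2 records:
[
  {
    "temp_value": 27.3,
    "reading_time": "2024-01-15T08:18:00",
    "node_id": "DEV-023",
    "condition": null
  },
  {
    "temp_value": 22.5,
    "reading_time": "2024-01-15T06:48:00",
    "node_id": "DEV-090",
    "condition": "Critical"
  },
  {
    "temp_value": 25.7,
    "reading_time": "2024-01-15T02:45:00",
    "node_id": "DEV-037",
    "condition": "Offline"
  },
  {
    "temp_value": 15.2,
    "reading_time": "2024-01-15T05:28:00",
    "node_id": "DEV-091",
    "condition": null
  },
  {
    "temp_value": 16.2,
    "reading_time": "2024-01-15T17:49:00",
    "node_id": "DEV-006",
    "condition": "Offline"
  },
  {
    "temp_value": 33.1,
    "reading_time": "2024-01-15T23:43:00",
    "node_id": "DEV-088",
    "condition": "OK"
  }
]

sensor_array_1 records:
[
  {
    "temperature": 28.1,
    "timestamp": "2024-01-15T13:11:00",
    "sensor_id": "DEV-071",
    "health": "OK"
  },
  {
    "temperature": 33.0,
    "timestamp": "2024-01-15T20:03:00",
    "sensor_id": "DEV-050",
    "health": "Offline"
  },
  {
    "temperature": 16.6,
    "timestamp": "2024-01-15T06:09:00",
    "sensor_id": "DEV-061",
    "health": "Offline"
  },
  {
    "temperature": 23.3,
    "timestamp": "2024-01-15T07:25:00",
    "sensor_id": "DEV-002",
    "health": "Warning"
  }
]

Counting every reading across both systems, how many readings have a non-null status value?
8

Schema mapping: "condition" (sensor_array_2) = "health" (sensor_array_1) = status

Non-null in sensor_array_2: 4
Non-null in sensor_array_1: 4

Total non-null: 4 + 4 = 8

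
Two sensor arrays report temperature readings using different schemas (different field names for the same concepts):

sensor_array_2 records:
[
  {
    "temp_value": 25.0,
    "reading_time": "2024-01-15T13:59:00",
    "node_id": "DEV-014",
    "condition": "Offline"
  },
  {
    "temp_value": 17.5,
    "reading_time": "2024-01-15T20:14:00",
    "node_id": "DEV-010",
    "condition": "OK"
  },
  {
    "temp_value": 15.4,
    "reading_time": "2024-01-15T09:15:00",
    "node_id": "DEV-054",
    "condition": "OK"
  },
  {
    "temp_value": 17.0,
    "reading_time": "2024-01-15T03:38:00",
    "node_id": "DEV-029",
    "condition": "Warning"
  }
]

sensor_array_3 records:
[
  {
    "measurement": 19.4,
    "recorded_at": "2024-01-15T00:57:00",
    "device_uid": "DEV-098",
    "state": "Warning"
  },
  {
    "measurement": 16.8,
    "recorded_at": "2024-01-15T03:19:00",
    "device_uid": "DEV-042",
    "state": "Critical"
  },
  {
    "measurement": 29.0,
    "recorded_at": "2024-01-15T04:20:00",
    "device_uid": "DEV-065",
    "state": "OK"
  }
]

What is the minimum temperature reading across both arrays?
15.4

Schema mapping: "temp_value" (sensor_array_2) = "measurement" (sensor_array_3) = temperature reading

Minimum in sensor_array_2: 15.4
Minimum in sensor_array_3: 16.8

Overall minimum: min(15.4, 16.8) = 15.4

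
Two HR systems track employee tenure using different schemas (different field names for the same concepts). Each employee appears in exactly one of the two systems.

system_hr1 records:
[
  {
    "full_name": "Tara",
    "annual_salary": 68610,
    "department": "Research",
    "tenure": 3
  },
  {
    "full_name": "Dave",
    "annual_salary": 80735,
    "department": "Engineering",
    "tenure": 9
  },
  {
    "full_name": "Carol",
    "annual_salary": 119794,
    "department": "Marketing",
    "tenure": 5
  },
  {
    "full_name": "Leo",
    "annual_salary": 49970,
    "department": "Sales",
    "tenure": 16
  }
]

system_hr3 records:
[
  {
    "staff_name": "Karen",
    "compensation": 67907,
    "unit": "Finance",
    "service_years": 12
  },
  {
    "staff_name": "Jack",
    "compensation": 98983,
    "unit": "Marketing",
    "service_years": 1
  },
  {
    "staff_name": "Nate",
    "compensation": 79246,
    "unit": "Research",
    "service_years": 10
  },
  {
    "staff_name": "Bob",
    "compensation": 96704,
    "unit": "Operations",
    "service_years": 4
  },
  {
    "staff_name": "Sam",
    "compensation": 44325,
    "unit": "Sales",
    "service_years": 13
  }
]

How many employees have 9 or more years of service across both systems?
5

Reconcile schemas: "tenure" (system_hr1) = "service_years" (system_hr3) = years of service

From system_hr1: 2 employees with >= 9 years
From system_hr3: 3 employees with >= 9 years

Total: 2 + 3 = 5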